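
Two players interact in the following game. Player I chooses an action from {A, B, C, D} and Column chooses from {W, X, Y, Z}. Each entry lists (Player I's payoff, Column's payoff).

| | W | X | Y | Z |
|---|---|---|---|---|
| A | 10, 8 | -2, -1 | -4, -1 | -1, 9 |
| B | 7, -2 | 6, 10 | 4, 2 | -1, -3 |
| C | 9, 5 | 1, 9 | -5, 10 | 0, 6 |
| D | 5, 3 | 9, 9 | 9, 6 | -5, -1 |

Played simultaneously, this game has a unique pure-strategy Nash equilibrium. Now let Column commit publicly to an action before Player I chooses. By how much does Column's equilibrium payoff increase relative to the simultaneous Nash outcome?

Solve by backward induction (Column leads).
- W: BR = A, leader payoff 8.
- X: BR = D, leader payoff 9.
- Y: BR = D, leader payoff 6.
- Z: BR = C, leader payoff 6.
Among 8, 9, 6, 6, the best is 9 at X. Subgame-perfect outcome: (D, X) with payoffs (9, 9).
Under simultaneous play:
Player I's best replies: W→A; X→D; Y→D; Z→C.
Column's best replies: A→Z; B→X; C→Y; D→X.
The unique mutual best reply is (D, X), giving (9, 9).
Column's commitment gain: 9 − 9 = 0.

0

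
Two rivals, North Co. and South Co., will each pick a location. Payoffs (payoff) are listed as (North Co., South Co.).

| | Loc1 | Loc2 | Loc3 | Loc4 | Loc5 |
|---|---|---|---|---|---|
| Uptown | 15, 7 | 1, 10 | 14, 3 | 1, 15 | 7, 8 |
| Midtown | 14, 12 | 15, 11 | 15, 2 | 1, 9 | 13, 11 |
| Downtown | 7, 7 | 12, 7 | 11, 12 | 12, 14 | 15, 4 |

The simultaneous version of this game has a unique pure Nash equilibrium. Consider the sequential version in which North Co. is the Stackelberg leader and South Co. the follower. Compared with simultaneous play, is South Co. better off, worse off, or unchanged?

worse off

Work backward from South Co.'s decision.
- Uptown → South Co. plays Loc4 (best of 7, 10, 3, 15, 8); North Co. gets 1.
- Midtown → South Co. plays Loc1 (best of 12, 11, 2, 9, 11); North Co. gets 14.
- Downtown → South Co. plays Loc4 (best of 7, 7, 12, 14, 4); North Co. gets 12.
North Co.'s induced payoffs are 1, 14, 12, so North Co. commits to Midtown. Subgame-perfect outcome: (Midtown, Loc1) with payoffs (14, 12).
For the simultaneous game, intersect best replies.
North Co.'s best replies: Loc1→Uptown; Loc2→Midtown; Loc3→Midtown; Loc4→Downtown; Loc5→Downtown.
South Co.'s best replies: Uptown→Loc4; Midtown→Loc1; Downtown→Loc4.
The unique mutual best reply is (Downtown, Loc4), giving (12, 14).
South Co. earns 12 sequentially versus 14 at the Nash outcome: worse off.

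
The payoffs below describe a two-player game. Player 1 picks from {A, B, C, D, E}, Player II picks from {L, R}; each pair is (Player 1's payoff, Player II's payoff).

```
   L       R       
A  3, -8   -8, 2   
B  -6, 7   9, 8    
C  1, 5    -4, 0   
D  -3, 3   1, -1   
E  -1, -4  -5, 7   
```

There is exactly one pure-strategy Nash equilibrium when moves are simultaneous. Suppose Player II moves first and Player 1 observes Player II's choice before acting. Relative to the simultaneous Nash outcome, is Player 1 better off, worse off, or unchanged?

unchanged

Player 1 best-responds to each possible Player II move:
- L → Player 1 plays A (best of 3, -6, 1, -3, -1); Player II gets -8.
- R → Player 1 plays B (best of -8, 9, -4, 1, -5); Player II gets 8.
Player II's induced payoffs are -8, 8, so Player II commits to R. Subgame-perfect outcome: (B, R) with payoffs (9, 8).
Now find the simultaneous Nash equilibrium.
Player 1's best replies: L→A; R→B.
Player II's best replies: A→R; B→R; C→L; D→L; E→R.
Only (B, R) has each player best-responding; Nash payoffs (9, 8).
Player 1 earns 9 sequentially versus 9 at the Nash outcome: unchanged.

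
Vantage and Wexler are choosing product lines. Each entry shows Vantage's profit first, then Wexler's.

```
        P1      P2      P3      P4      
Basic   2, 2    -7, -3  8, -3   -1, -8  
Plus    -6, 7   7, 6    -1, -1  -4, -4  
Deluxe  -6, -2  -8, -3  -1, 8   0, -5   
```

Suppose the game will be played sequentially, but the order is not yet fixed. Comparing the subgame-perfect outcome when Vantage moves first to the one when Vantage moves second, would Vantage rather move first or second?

second

If Vantage leads: Wexler's best replies are Basic→P1, Plus→P1, Deluxe→P3; Vantage's induced payoffs 2, -6, -1; outcome (Basic, P1), payoffs (2, 2).
If Wexler leads: Vantage's best replies are P1→Basic, P2→Plus, P3→Basic, P4→Deluxe; Wexler's induced payoffs 2, 6, -3, -5; outcome (Plus, P2), payoffs (7, 6).
Vantage gets 2 moving first and 7 moving second, so Vantage prefers to move second.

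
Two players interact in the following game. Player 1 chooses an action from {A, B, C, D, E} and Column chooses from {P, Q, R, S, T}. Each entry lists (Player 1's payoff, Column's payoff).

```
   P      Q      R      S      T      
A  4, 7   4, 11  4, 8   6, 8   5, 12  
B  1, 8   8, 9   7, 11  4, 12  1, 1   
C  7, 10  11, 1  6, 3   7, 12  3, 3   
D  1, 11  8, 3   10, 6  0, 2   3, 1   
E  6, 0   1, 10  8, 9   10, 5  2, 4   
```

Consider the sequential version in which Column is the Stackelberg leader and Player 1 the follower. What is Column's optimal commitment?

T

Backward induction with Column moving first.
- P: Player 1 compares 4, 1, 7, 1, 6 and picks C; Column would get 10.
- Q: Player 1 compares 4, 8, 11, 8, 1 and picks C; Column would get 1.
- R: Player 1 compares 4, 7, 6, 10, 8 and picks D; Column would get 6.
- S: Player 1 compares 6, 4, 7, 0, 10 and picks E; Column would get 5.
- T: Player 1 compares 5, 1, 3, 3, 2 and picks A; Column would get 12.
Column's induced payoffs are 10, 1, 6, 5, 12, so Column commits to T. Subgame-perfect outcome: (A, T) with payoffs (5, 12).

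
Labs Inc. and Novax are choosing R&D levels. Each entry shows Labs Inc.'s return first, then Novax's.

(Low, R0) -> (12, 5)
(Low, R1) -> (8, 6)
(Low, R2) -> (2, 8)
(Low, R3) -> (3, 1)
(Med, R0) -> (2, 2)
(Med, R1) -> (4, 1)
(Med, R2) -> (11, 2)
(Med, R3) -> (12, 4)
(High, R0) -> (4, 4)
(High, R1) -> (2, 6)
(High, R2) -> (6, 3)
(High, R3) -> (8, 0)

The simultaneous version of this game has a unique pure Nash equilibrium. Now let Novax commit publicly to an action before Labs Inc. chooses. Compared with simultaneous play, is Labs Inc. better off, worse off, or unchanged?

Backward induction with Novax moving first.
- R0: BR = Low, leader payoff 5.
- R1: BR = Low, leader payoff 6.
- R2: BR = Med, leader payoff 2.
- R3: BR = Med, leader payoff 4.
Novax's induced payoffs are 5, 6, 2, 4, so Novax commits to R1. Subgame-perfect outcome: (Low, R1) with payoffs (8, 6).
Under simultaneous play:
Labs Inc.'s best replies: R0→Low; R1→Low; R2→Med; R3→Med.
Novax's best replies: Low→R2; Med→R3; High→R1.
The unique mutual best reply is (Med, R3), giving (12, 4).
Labs Inc. earns 8 sequentially versus 12 at the Nash outcome: worse off.

worse off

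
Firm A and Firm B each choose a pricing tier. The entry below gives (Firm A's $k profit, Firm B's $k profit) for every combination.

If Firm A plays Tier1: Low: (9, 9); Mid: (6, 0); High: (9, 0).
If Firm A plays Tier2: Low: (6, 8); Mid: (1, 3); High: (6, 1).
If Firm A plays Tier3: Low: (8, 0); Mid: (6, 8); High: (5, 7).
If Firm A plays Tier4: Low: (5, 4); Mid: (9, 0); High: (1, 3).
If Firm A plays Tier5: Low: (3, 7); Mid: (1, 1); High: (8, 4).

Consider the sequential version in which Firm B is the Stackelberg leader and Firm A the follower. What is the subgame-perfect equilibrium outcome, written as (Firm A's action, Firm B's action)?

Work backward from Firm A's decision.
- Low → Firm A plays Tier1 (best of 9, 6, 8, 5, 3); Firm B gets 9.
- Mid → Firm A plays Tier4 (best of 6, 1, 6, 9, 1); Firm B gets 0.
- High → Firm A plays Tier1 (best of 9, 6, 5, 1, 8); Firm B gets 0.
Firm B's induced payoffs are 9, 0, 0, so Firm B commits to Low. Subgame-perfect outcome: (Tier1, Low) with payoffs (9, 9).

(Tier1, Low)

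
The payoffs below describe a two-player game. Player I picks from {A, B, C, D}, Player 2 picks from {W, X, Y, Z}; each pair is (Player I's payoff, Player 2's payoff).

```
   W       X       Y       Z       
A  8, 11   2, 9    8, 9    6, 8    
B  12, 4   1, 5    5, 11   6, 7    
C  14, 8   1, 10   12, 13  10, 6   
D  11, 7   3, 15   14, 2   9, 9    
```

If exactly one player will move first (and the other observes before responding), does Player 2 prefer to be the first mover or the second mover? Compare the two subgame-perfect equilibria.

If Player I leads: Player 2's best replies are A→W, B→Y, C→Y, D→X; Player I's induced payoffs 8, 5, 12, 3; outcome (C, Y), payoffs (12, 13).
If Player 2 leads: Player I's best replies are W→C, X→D, Y→D, Z→C; Player 2's induced payoffs 8, 15, 2, 6; outcome (D, X), payoffs (3, 15).
Player 2 gets 15 moving first and 13 moving second, so Player 2 prefers to move first.

first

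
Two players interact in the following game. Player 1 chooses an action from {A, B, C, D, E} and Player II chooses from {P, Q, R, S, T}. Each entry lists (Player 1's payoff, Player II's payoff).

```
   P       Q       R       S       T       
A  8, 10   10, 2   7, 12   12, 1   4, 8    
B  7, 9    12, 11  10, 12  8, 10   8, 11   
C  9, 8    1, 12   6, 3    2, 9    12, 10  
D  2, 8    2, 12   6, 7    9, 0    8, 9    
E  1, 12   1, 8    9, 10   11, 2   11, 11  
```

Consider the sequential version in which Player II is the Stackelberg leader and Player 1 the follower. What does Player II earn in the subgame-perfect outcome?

Player 1 best-responds to each possible Player II move:
- P → Player 1 plays C (best of 8, 7, 9, 2, 1); Player II gets 8.
- Q → Player 1 plays B (best of 10, 12, 1, 2, 1); Player II gets 11.
- R → Player 1 plays B (best of 7, 10, 6, 6, 9); Player II gets 12.
- S → Player 1 plays A (best of 12, 8, 2, 9, 11); Player II gets 1.
- T → Player 1 plays C (best of 4, 8, 12, 8, 11); Player II gets 10.
Maximizing over 8, 11, 12, 1, 10, Player II chooses R. Subgame-perfect outcome: (B, R) with payoffs (10, 12).

12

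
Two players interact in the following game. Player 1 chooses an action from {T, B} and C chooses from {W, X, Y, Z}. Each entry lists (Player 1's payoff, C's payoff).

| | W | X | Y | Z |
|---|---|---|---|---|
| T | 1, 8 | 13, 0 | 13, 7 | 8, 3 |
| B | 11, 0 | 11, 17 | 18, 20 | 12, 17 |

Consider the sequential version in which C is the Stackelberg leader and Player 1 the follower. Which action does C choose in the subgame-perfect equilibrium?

Y

Player 1 best-responds to each possible C move:
- W: BR = B, leader payoff 0.
- X: BR = T, leader payoff 0.
- Y: BR = B, leader payoff 20.
- Z: BR = B, leader payoff 17.
Maximizing over 0, 0, 20, 17, C chooses Y. Subgame-perfect outcome: (B, Y) with payoffs (18, 20).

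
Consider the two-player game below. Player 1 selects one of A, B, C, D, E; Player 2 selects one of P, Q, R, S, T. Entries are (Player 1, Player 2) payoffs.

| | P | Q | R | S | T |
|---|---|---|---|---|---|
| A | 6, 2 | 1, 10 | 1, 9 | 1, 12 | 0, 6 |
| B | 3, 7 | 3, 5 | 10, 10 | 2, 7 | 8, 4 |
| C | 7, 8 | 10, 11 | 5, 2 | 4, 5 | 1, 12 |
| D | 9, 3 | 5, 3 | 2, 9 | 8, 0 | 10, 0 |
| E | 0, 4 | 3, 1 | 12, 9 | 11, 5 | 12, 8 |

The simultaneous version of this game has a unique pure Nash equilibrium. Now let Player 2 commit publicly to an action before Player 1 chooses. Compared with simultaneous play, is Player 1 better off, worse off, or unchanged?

Solve by backward induction (Player 2 leads).
- P: Player 1 compares 6, 3, 7, 9, 0 and picks D; Player 2 would get 3.
- Q: Player 1 compares 1, 3, 10, 5, 3 and picks C; Player 2 would get 11.
- R: Player 1 compares 1, 10, 5, 2, 12 and picks E; Player 2 would get 9.
- S: Player 1 compares 1, 2, 4, 8, 11 and picks E; Player 2 would get 5.
- T: Player 1 compares 0, 8, 1, 10, 12 and picks E; Player 2 would get 8.
Player 2's induced payoffs are 3, 11, 9, 5, 8, so Player 2 commits to Q. Subgame-perfect outcome: (C, Q) with payoffs (10, 11).
Now find the simultaneous Nash equilibrium.
Player 1's best replies: P→D; Q→C; R→E; S→E; T→E.
Player 2's best replies: A→S; B→R; C→T; D→R; E→R.
The unique mutual best reply is (E, R), giving (12, 9).
Player 1 earns 10 sequentially versus 12 at the Nash outcome: worse off.

worse off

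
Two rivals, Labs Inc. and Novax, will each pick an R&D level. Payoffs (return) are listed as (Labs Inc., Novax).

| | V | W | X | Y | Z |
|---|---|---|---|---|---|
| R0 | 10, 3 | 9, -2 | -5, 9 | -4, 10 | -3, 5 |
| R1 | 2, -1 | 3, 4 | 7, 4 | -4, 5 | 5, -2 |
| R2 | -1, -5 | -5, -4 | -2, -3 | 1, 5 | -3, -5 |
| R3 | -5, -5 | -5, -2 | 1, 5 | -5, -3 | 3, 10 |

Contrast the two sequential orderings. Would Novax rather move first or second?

If Labs Inc. leads: Novax's best replies are R0→Y, R1→Y, R2→Y, R3→Z; Labs Inc.'s induced payoffs -4, -4, 1, 3; outcome (R3, Z), payoffs (3, 10).
If Novax leads: Labs Inc.'s best replies are V→R0, W→R0, X→R1, Y→R2, Z→R1; Novax's induced payoffs 3, -2, 4, 5, -2; outcome (R2, Y), payoffs (1, 5).
Novax gets 5 moving first and 10 moving second, so Novax prefers to move second.

second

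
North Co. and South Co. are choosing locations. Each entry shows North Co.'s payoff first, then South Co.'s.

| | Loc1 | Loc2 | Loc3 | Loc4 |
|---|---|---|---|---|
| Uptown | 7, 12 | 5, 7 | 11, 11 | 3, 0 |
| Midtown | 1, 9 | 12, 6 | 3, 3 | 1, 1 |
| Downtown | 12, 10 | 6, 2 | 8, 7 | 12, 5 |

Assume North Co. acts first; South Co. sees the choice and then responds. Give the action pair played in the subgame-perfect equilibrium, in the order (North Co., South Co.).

Work backward from South Co.'s decision.
- Uptown: South Co. compares 12, 7, 11, 0 and picks Loc1; North Co. would get 7.
- Midtown: South Co. compares 9, 6, 3, 1 and picks Loc1; North Co. would get 1.
- Downtown: South Co. compares 10, 2, 7, 5 and picks Loc1; North Co. would get 12.
North Co.'s induced payoffs are 7, 1, 12, so North Co. commits to Downtown. Subgame-perfect outcome: (Downtown, Loc1) with payoffs (12, 10).

(Downtown, Loc1)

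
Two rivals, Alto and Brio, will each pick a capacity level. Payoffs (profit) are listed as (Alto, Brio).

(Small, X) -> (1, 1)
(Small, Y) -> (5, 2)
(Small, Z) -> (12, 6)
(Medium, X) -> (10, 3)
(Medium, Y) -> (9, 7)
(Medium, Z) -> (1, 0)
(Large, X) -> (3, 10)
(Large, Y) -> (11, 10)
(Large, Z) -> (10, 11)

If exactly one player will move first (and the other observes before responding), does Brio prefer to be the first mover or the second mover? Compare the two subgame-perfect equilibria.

If Alto leads: Brio's best replies are Small→Z, Medium→Y, Large→Z; Alto's induced payoffs 12, 9, 10; outcome (Small, Z), payoffs (12, 6).
If Brio leads: Alto's best replies are X→Medium, Y→Large, Z→Small; Brio's induced payoffs 3, 10, 6; outcome (Large, Y), payoffs (11, 10).
Brio gets 10 moving first and 6 moving second, so Brio prefers to move first.

first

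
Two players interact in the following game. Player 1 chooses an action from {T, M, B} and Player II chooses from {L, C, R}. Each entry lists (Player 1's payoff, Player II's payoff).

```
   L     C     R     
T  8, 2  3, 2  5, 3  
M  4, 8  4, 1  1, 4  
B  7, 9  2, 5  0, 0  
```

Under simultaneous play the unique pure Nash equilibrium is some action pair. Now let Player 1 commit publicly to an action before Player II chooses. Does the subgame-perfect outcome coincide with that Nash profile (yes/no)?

no

Player II best-responds to each possible Player 1 move:
- T: Player II compares 2, 2, 3 and picks R; Player 1 would get 5.
- M: Player II compares 8, 1, 4 and picks L; Player 1 would get 4.
- B: Player II compares 9, 5, 0 and picks L; Player 1 would get 7.
Among 5, 4, 7, the best is 7 at B. Subgame-perfect outcome: (B, L) with payoffs (7, 9).
For the simultaneous game, intersect best replies.
Player 1's best replies: L→T; C→M; R→T.
Player II's best replies: T→R; M→L; B→L.
Only (T, R) has each player best-responding; Nash payoffs (5, 3).
Sequential outcome (B, L) differs from the Nash profile (T, R).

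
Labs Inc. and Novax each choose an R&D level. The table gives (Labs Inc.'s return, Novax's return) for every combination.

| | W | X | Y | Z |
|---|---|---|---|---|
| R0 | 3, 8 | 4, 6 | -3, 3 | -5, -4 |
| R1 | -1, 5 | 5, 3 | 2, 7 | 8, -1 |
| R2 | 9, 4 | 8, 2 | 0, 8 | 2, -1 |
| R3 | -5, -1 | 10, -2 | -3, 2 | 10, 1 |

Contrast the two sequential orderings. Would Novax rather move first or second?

second

If Labs Inc. leads: Novax's best replies are R0→W, R1→Y, R2→Y, R3→Y; Labs Inc.'s induced payoffs 3, 2, 0, -3; outcome (R0, W), payoffs (3, 8).
If Novax leads: Labs Inc.'s best replies are W→R2, X→R3, Y→R1, Z→R3; Novax's induced payoffs 4, -2, 7, 1; outcome (R1, Y), payoffs (2, 7).
Novax gets 7 moving first and 8 moving second, so Novax prefers to move second.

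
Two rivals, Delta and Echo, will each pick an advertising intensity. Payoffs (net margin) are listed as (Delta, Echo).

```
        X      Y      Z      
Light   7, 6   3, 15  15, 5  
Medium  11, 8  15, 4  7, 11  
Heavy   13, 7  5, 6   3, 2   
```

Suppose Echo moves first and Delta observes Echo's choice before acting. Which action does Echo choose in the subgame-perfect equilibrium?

Solve by backward induction (Echo leads).
- X → Delta plays Heavy (best of 7, 11, 13); Echo gets 7.
- Y → Delta plays Medium (best of 3, 15, 5); Echo gets 4.
- Z → Delta plays Light (best of 15, 7, 3); Echo gets 5.
Echo's induced payoffs are 7, 4, 5, so Echo commits to X. Subgame-perfect outcome: (Heavy, X) with payoffs (13, 7).

X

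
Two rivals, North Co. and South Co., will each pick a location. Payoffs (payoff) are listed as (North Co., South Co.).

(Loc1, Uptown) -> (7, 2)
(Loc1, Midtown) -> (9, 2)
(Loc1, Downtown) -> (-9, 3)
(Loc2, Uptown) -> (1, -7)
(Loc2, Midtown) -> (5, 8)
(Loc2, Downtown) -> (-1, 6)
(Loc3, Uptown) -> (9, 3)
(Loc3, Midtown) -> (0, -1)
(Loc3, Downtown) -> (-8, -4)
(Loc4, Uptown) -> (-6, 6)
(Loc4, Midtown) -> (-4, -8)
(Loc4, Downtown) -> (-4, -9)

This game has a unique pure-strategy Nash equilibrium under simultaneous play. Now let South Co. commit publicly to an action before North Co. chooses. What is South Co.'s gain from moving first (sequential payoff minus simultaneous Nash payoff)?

3

Solve by backward induction (South Co. leads).
- Uptown → North Co. plays Loc3 (best of 7, 1, 9, -6); South Co. gets 3.
- Midtown → North Co. plays Loc1 (best of 9, 5, 0, -4); South Co. gets 2.
- Downtown → North Co. plays Loc2 (best of -9, -1, -8, -4); South Co. gets 6.
Maximizing over 3, 2, 6, South Co. chooses Downtown. Subgame-perfect outcome: (Loc2, Downtown) with payoffs (-1, 6).
Under simultaneous play:
North Co.'s best replies: Uptown→Loc3; Midtown→Loc1; Downtown→Loc2.
South Co.'s best replies: Loc1→Downtown; Loc2→Midtown; Loc3→Uptown; Loc4→Uptown.
Only (Loc3, Uptown) has each player best-responding; Nash payoffs (9, 3).
South Co.'s commitment gain: 6 − 3 = 3.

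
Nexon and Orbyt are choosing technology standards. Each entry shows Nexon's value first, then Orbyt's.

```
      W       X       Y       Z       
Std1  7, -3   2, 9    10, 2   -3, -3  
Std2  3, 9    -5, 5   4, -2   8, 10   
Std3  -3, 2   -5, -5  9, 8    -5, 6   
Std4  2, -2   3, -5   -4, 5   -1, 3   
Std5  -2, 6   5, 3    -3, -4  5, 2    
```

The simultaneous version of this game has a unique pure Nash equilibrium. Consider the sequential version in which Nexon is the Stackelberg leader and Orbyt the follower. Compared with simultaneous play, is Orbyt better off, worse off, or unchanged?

Backward induction with Nexon moving first.
- Std1: Orbyt compares -3, 9, 2, -3 and picks X; Nexon would get 2.
- Std2: Orbyt compares 9, 5, -2, 10 and picks Z; Nexon would get 8.
- Std3: Orbyt compares 2, -5, 8, 6 and picks Y; Nexon would get 9.
- Std4: Orbyt compares -2, -5, 5, 3 and picks Y; Nexon would get -4.
- Std5: Orbyt compares 6, 3, -4, 2 and picks W; Nexon would get -2.
Among 2, 8, 9, -4, -2, the best is 9 at Std3. Subgame-perfect outcome: (Std3, Y) with payoffs (9, 8).
For the simultaneous game, intersect best replies.
Nexon's best replies: W→Std1; X→Std5; Y→Std1; Z→Std2.
Orbyt's best replies: Std1→X; Std2→Z; Std3→Y; Std4→Y; Std5→W.
The unique mutual best reply is (Std2, Z), giving (8, 10).
Orbyt earns 8 sequentially versus 10 at the Nash outcome: worse off.

worse off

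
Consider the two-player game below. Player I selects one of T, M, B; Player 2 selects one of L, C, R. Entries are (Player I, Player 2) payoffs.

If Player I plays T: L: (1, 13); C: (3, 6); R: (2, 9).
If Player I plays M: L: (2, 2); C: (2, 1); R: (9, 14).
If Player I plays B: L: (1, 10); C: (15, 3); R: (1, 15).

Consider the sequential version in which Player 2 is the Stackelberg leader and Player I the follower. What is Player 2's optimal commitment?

Player I best-responds to each possible Player 2 move:
- L → Player I plays M (best of 1, 2, 1); Player 2 gets 2.
- C → Player I plays B (best of 3, 2, 15); Player 2 gets 3.
- R → Player I plays M (best of 2, 9, 1); Player 2 gets 14.
Player 2's induced payoffs are 2, 3, 14, so Player 2 commits to R. Subgame-perfect outcome: (M, R) with payoffs (9, 14).

R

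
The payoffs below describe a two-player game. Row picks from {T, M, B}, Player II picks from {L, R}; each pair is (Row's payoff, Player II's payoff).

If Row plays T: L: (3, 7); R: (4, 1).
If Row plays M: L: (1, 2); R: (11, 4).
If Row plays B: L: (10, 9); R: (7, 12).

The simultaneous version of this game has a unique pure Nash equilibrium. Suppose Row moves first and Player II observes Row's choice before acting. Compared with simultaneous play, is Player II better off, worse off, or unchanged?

unchanged

Backward induction with Row moving first.
- T → Player II plays L (best of 7, 1); Row gets 3.
- M → Player II plays R (best of 2, 4); Row gets 11.
- B → Player II plays R (best of 9, 12); Row gets 7.
Maximizing over 3, 11, 7, Row chooses M. Subgame-perfect outcome: (M, R) with payoffs (11, 4).
For the simultaneous game, intersect best replies.
Row's best replies: L→B; R→M.
Player II's best replies: T→L; M→R; B→R.
The unique mutual best reply is (M, R), giving (11, 4).
Player II earns 4 sequentially versus 4 at the Nash outcome: unchanged.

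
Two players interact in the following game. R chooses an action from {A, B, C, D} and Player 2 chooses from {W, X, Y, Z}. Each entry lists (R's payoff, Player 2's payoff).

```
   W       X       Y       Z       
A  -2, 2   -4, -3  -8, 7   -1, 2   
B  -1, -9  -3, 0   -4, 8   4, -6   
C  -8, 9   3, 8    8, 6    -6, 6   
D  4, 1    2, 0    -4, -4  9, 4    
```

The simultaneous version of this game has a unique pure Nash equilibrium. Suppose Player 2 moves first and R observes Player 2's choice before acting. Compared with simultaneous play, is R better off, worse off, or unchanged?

Solve by backward induction (Player 2 leads).
- W → R plays D (best of -2, -1, -8, 4); Player 2 gets 1.
- X → R plays C (best of -4, -3, 3, 2); Player 2 gets 8.
- Y → R plays C (best of -8, -4, 8, -4); Player 2 gets 6.
- Z → R plays D (best of -1, 4, -6, 9); Player 2 gets 4.
Player 2's induced payoffs are 1, 8, 6, 4, so Player 2 commits to X. Subgame-perfect outcome: (C, X) with payoffs (3, 8).
For the simultaneous game, intersect best replies.
R's best replies: W→D; X→C; Y→C; Z→D.
Player 2's best replies: A→Y; B→Y; C→W; D→Z.
The unique mutual best reply is (D, Z), giving (9, 4).
R earns 3 sequentially versus 9 at the Nash outcome: worse off.

worse off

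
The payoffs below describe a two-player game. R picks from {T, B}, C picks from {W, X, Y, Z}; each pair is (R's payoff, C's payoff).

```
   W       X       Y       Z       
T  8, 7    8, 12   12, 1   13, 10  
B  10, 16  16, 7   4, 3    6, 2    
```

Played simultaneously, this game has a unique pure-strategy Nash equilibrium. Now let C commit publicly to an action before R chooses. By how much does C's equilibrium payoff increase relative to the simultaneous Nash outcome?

0

Backward induction with C moving first.
- W: R compares 8, 10 and picks B; C would get 16.
- X: R compares 8, 16 and picks B; C would get 7.
- Y: R compares 12, 4 and picks T; C would get 1.
- Z: R compares 13, 6 and picks T; C would get 10.
Maximizing over 16, 7, 1, 10, C chooses W. Subgame-perfect outcome: (B, W) with payoffs (10, 16).
Now find the simultaneous Nash equilibrium.
R's best replies: W→B; X→B; Y→T; Z→T.
C's best replies: T→X; B→W.
Only (B, W) has each player best-responding; Nash payoffs (10, 16).
C's commitment gain: 16 − 16 = 0.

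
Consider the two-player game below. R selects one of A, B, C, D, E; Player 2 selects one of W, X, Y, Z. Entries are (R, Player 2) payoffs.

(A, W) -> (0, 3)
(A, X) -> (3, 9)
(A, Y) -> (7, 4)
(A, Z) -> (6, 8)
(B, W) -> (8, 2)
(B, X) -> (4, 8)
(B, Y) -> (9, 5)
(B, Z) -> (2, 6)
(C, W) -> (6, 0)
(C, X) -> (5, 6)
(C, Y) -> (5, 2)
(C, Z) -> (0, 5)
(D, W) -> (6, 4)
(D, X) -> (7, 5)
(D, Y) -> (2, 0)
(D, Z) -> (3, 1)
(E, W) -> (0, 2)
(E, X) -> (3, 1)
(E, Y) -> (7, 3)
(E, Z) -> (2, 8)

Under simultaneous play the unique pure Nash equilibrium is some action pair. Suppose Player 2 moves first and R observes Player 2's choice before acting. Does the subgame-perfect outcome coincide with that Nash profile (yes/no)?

no

Backward induction with Player 2 moving first.
- W → R plays B (best of 0, 8, 6, 6, 0); Player 2 gets 2.
- X → R plays D (best of 3, 4, 5, 7, 3); Player 2 gets 5.
- Y → R plays B (best of 7, 9, 5, 2, 7); Player 2 gets 5.
- Z → R plays A (best of 6, 2, 0, 3, 2); Player 2 gets 8.
Player 2's induced payoffs are 2, 5, 5, 8, so Player 2 commits to Z. Subgame-perfect outcome: (A, Z) with payoffs (6, 8).
Under simultaneous play:
R's best replies: W→B; X→D; Y→B; Z→A.
Player 2's best replies: A→X; B→X; C→X; D→X; E→Z.
The unique mutual best reply is (D, X), giving (7, 5).
Sequential outcome (A, Z) differs from the Nash profile (D, X).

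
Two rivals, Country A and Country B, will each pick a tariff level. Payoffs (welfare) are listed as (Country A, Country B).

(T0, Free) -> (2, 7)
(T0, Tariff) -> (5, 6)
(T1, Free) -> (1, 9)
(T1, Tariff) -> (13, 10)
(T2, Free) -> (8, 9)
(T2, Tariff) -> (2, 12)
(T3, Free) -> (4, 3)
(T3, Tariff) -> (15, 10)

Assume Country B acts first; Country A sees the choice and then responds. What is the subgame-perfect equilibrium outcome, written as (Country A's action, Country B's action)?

Work backward from Country A's decision.
- Free: Country A compares 2, 1, 8, 4 and picks T2; Country B would get 9.
- Tariff: Country A compares 5, 13, 2, 15 and picks T3; Country B would get 10.
Maximizing over 9, 10, Country B chooses Tariff. Subgame-perfect outcome: (T3, Tariff) with payoffs (15, 10).

(T3, Tariff)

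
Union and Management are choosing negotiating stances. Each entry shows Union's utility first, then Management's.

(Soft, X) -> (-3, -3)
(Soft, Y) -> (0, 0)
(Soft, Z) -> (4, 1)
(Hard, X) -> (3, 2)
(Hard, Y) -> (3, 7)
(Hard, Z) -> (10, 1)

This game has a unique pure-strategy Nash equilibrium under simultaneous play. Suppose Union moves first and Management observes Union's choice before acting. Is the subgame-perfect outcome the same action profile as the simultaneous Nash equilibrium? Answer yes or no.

Backward induction with Union moving first.
- Soft: Management compares -3, 0, 1 and picks Z; Union would get 4.
- Hard: Management compares 2, 7, 1 and picks Y; Union would get 3.
Union's induced payoffs are 4, 3, so Union commits to Soft. Subgame-perfect outcome: (Soft, Z) with payoffs (4, 1).
Under simultaneous play:
Union's best replies: X→Hard; Y→Hard; Z→Hard.
Management's best replies: Soft→Z; Hard→Y.
Only (Hard, Y) has each player best-responding; Nash payoffs (3, 7).
Sequential outcome (Soft, Z) differs from the Nash profile (Hard, Y).

no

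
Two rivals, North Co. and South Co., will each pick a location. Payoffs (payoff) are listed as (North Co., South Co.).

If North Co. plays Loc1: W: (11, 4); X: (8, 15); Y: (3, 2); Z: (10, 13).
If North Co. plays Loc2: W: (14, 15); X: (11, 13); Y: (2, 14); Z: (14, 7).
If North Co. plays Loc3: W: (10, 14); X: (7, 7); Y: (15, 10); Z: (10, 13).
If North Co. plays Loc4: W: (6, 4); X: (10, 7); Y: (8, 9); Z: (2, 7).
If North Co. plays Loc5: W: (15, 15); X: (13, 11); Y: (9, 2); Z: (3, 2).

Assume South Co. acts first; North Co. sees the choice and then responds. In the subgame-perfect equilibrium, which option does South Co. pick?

North Co. best-responds to each possible South Co. move:
- W → North Co. plays Loc5 (best of 11, 14, 10, 6, 15); South Co. gets 15.
- X → North Co. plays Loc5 (best of 8, 11, 7, 10, 13); South Co. gets 11.
- Y → North Co. plays Loc3 (best of 3, 2, 15, 8, 9); South Co. gets 10.
- Z → North Co. plays Loc2 (best of 10, 14, 10, 2, 3); South Co. gets 7.
Among 15, 11, 10, 7, the best is 15 at W. Subgame-perfect outcome: (Loc5, W) with payoffs (15, 15).

W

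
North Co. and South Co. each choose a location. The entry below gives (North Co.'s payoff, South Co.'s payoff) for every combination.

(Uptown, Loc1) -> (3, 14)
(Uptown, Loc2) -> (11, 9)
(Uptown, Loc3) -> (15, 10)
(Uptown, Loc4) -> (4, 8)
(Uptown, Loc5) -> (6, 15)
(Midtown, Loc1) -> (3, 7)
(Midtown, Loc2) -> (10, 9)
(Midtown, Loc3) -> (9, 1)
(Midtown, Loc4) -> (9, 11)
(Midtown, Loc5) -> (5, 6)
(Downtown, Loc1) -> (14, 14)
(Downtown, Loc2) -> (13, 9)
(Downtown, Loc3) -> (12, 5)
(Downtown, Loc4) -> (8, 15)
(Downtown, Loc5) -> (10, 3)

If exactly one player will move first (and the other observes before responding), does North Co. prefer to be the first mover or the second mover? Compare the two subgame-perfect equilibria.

If North Co. leads: South Co.'s best replies are Uptown→Loc5, Midtown→Loc4, Downtown→Loc4; North Co.'s induced payoffs 6, 9, 8; outcome (Midtown, Loc4), payoffs (9, 11).
If South Co. leads: North Co.'s best replies are Loc1→Downtown, Loc2→Downtown, Loc3→Uptown, Loc4→Midtown, Loc5→Downtown; South Co.'s induced payoffs 14, 9, 10, 11, 3; outcome (Downtown, Loc1), payoffs (14, 14).
North Co. gets 9 moving first and 14 moving second, so North Co. prefers to move second.

second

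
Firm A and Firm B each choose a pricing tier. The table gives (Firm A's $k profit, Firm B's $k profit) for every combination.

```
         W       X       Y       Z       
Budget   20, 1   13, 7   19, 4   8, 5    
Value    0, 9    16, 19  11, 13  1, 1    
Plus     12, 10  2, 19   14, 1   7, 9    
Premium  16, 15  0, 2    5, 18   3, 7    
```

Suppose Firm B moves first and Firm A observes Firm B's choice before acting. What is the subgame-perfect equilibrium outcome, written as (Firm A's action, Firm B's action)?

(Value, X)

Work backward from Firm A's decision.
- W: BR = Budget, leader payoff 1.
- X: BR = Value, leader payoff 19.
- Y: BR = Budget, leader payoff 4.
- Z: BR = Budget, leader payoff 5.
Firm B's induced payoffs are 1, 19, 4, 5, so Firm B commits to X. Subgame-perfect outcome: (Value, X) with payoffs (16, 19).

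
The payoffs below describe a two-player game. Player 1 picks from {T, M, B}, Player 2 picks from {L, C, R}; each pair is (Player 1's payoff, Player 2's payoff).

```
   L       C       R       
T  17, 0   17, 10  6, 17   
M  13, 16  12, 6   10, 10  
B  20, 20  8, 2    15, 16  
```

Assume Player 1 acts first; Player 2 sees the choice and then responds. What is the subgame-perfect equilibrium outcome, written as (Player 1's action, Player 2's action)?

(B, L)

Work backward from Player 2's decision.
- T: Player 2 compares 0, 10, 17 and picks R; Player 1 would get 6.
- M: Player 2 compares 16, 6, 10 and picks L; Player 1 would get 13.
- B: Player 2 compares 20, 2, 16 and picks L; Player 1 would get 20.
Player 1's induced payoffs are 6, 13, 20, so Player 1 commits to B. Subgame-perfect outcome: (B, L) with payoffs (20, 20).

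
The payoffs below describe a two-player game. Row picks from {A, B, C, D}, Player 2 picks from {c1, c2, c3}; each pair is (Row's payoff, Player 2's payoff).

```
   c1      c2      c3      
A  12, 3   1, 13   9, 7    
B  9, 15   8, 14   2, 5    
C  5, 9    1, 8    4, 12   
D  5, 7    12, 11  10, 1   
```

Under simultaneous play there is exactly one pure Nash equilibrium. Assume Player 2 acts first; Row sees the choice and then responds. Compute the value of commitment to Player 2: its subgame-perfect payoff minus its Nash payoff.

Row best-responds to each possible Player 2 move:
- c1: Row compares 12, 9, 5, 5 and picks A; Player 2 would get 3.
- c2: Row compares 1, 8, 1, 12 and picks D; Player 2 would get 11.
- c3: Row compares 9, 2, 4, 10 and picks D; Player 2 would get 1.
Among 3, 11, 1, the best is 11 at c2. Subgame-perfect outcome: (D, c2) with payoffs (12, 11).
Under simultaneous play:
Row's best replies: c1→A; c2→D; c3→D.
Player 2's best replies: A→c2; B→c1; C→c3; D→c2.
Only (D, c2) has each player best-responding; Nash payoffs (12, 11).
Player 2's commitment gain: 11 − 11 = 0.

0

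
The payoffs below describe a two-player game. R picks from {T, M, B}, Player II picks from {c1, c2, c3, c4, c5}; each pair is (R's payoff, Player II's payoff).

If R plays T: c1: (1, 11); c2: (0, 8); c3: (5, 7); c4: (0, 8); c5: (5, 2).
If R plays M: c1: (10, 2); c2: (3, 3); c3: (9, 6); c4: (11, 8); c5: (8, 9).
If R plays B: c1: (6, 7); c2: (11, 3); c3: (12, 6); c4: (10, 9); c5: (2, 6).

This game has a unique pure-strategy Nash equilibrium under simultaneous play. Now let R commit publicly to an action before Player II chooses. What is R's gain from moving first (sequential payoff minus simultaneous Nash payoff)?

Solve by backward induction (R leads).
- T: Player II compares 11, 8, 7, 8, 2 and picks c1; R would get 1.
- M: Player II compares 2, 3, 6, 8, 9 and picks c5; R would get 8.
- B: Player II compares 7, 3, 6, 9, 6 and picks c4; R would get 10.
Maximizing over 1, 8, 10, R chooses B. Subgame-perfect outcome: (B, c4) with payoffs (10, 9).
Now find the simultaneous Nash equilibrium.
R's best replies: c1→M; c2→B; c3→B; c4→M; c5→M.
Player II's best replies: T→c1; M→c5; B→c4.
Only (M, c5) has each player best-responding; Nash payoffs (8, 9).
R's commitment gain: 10 − 8 = 2.

2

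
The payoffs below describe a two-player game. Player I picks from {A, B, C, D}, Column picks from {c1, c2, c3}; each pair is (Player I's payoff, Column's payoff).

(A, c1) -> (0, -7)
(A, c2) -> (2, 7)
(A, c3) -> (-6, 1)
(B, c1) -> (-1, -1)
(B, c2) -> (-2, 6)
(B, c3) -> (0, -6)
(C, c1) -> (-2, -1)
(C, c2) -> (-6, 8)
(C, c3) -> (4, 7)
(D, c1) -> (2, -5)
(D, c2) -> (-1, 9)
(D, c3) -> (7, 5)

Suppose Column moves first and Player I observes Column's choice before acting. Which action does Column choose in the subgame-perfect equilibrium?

Solve by backward induction (Column leads).
- c1: Player I compares 0, -1, -2, 2 and picks D; Column would get -5.
- c2: Player I compares 2, -2, -6, -1 and picks A; Column would get 7.
- c3: Player I compares -6, 0, 4, 7 and picks D; Column would get 5.
Among -5, 7, 5, the best is 7 at c2. Subgame-perfect outcome: (A, c2) with payoffs (2, 7).

c2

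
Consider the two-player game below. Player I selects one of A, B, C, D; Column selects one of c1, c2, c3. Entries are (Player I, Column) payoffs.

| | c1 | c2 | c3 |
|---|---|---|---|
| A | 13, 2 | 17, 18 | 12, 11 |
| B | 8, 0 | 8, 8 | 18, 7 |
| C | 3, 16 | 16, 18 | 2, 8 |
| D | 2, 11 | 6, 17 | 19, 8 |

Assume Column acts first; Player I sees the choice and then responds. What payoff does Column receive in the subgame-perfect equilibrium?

18

Solve by backward induction (Column leads).
- c1 → Player I plays A (best of 13, 8, 3, 2); Column gets 2.
- c2 → Player I plays A (best of 17, 8, 16, 6); Column gets 18.
- c3 → Player I plays D (best of 12, 18, 2, 19); Column gets 8.
Column's induced payoffs are 2, 18, 8, so Column commits to c2. Subgame-perfect outcome: (A, c2) with payoffs (17, 18).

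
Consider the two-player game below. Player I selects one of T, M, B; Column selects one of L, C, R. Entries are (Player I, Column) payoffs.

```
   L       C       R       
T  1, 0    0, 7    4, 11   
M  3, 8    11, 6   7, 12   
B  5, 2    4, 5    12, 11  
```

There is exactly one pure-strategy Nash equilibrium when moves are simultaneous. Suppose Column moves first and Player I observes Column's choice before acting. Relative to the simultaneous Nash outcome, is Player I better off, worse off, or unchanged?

Solve by backward induction (Column leads).
- L: BR = B, leader payoff 2.
- C: BR = M, leader payoff 6.
- R: BR = B, leader payoff 11.
Among 2, 6, 11, the best is 11 at R. Subgame-perfect outcome: (B, R) with payoffs (12, 11).
Now find the simultaneous Nash equilibrium.
Player I's best replies: L→B; C→M; R→B.
Column's best replies: T→R; M→R; B→R.
Only (B, R) has each player best-responding; Nash payoffs (12, 11).
Player I earns 12 sequentially versus 12 at the Nash outcome: unchanged.

unchanged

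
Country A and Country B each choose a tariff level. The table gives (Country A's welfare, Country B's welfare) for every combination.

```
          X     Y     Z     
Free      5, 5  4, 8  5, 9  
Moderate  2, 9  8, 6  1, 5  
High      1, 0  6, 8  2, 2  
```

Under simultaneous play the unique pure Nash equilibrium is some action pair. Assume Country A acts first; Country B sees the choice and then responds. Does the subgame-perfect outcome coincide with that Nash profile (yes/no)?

Solve by backward induction (Country A leads).
- Free → Country B plays Z (best of 5, 8, 9); Country A gets 5.
- Moderate → Country B plays X (best of 9, 6, 5); Country A gets 2.
- High → Country B plays Y (best of 0, 8, 2); Country A gets 6.
Country A's induced payoffs are 5, 2, 6, so Country A commits to High. Subgame-perfect outcome: (High, Y) with payoffs (6, 8).
Under simultaneous play:
Country A's best replies: X→Free; Y→Moderate; Z→Free.
Country B's best replies: Free→Z; Moderate→X; High→Y.
Only (Free, Z) has each player best-responding; Nash payoffs (5, 9).
Sequential outcome (High, Y) differs from the Nash profile (Free, Z).

no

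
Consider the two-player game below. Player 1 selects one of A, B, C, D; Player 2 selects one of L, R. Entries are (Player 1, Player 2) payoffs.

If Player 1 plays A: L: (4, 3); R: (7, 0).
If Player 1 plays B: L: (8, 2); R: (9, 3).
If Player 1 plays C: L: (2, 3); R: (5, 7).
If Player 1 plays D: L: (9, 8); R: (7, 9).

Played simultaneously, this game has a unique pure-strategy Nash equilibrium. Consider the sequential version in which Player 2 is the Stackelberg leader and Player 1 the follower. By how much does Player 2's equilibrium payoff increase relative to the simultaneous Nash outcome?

Solve by backward induction (Player 2 leads).
- L → Player 1 plays D (best of 4, 8, 2, 9); Player 2 gets 8.
- R → Player 1 plays B (best of 7, 9, 5, 7); Player 2 gets 3.
Player 2's induced payoffs are 8, 3, so Player 2 commits to L. Subgame-perfect outcome: (D, L) with payoffs (9, 8).
Under simultaneous play:
Player 1's best replies: L→D; R→B.
Player 2's best replies: A→L; B→R; C→R; D→R.
Only (B, R) has each player best-responding; Nash payoffs (9, 3).
Player 2's commitment gain: 8 − 3 = 5.

5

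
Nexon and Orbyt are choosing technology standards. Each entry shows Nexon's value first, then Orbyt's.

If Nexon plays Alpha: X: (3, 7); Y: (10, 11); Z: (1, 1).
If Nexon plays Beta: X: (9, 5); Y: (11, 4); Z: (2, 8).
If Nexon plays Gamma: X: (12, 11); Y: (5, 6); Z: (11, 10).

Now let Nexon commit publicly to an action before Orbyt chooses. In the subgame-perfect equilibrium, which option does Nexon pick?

Solve by backward induction (Nexon leads).
- Alpha → Orbyt plays Y (best of 7, 11, 1); Nexon gets 10.
- Beta → Orbyt plays Z (best of 5, 4, 8); Nexon gets 2.
- Gamma → Orbyt plays X (best of 11, 6, 10); Nexon gets 12.
Among 10, 2, 12, the best is 12 at Gamma. Subgame-perfect outcome: (Gamma, X) with payoffs (12, 11).

Gamma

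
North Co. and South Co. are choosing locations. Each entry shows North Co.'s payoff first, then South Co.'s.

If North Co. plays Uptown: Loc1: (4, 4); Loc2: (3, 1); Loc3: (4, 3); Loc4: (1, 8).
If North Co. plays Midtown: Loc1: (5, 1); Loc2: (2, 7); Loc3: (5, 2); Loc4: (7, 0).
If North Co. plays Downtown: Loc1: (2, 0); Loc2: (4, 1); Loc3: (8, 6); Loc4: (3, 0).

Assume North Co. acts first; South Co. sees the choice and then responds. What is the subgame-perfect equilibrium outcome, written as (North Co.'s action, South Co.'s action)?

(Downtown, Loc3)

South Co. best-responds to each possible North Co. move:
- Uptown → South Co. plays Loc4 (best of 4, 1, 3, 8); North Co. gets 1.
- Midtown → South Co. plays Loc2 (best of 1, 7, 2, 0); North Co. gets 2.
- Downtown → South Co. plays Loc3 (best of 0, 1, 6, 0); North Co. gets 8.
Maximizing over 1, 2, 8, North Co. chooses Downtown. Subgame-perfect outcome: (Downtown, Loc3) with payoffs (8, 6).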